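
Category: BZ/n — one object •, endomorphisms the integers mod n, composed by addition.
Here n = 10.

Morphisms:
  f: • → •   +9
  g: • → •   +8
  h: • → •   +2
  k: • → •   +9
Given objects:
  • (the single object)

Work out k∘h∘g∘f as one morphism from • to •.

  0 +9≡9 +8≡7 +2≡9 +9≡8  (mod 10)
result: +8

Answer: +8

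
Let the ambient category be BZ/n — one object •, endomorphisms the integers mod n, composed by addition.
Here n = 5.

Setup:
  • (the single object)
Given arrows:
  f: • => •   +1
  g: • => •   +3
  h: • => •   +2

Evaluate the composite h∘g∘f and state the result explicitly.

  0 +1≡1 +3≡4 +2≡1  (mod 5)
⟦path⟧: +1

Answer: +1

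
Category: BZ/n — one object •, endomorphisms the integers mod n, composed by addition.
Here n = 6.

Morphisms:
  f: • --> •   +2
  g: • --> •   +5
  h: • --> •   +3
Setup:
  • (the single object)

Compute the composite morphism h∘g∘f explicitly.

Answer: +4

Trace:
  0 +2≡2 +5≡1 +3≡4  (mod 6)
result: +4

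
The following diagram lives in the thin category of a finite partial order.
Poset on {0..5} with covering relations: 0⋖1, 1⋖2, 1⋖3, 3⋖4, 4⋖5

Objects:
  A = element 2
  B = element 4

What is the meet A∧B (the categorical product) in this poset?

Answer: A∧B = 1

Derivation:
{x : x<=A ∧ x<=B} = {0,1}  (A=2, B=4)
  0 <= 1
  1 <= 1
glb = 1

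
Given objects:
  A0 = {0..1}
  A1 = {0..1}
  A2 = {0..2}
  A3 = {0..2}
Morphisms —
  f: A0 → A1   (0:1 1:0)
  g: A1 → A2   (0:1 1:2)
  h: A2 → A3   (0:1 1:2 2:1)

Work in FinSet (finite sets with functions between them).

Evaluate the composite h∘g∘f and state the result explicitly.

  0 f→1 g→2 h→1
  1 f→0 g→1 h→2
⟦path⟧: (0:1 1:2)

Answer: (0:1 1:2)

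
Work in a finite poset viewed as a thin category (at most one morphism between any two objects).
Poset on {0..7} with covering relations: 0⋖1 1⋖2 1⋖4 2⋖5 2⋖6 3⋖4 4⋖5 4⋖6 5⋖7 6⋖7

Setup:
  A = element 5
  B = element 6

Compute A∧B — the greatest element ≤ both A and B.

Common predecessors of 5,6: {0,1,2,3,4}
  maximal lower bounds 2 and 4 are incomparable: neither 2<=4 nor 4<=2
→ no greatest lower bound exists

Answer: NO MEET EXISTS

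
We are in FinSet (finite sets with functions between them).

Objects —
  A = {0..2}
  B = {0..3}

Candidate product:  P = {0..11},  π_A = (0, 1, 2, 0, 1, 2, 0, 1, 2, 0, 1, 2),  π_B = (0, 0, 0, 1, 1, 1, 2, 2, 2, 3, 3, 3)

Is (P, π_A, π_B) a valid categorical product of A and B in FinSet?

|A|·|B| = 3·4 = 12;  |P| = 12
Check the pairing map k ↦ (π_A(k), π_B(k)):
  0 ↦ (0,0)
  1 ↦ (1,0)
  2 ↦ (2,0)
  3 ↦ (0,1)
  4 ↦ (1,1)
  5 ↦ (2,1)
  6 ↦ (0,2)
  7 ↦ (1,2)
  8 ↦ (2,2)
  9 ↦ (0,3)
  10 ↦ (1,3)
  11 ↦ (2,3)
distinct pairs in image: 12 / 12 needed
  → bijection onto A×B; projections well-typed.

Answer: VALID PRODUCT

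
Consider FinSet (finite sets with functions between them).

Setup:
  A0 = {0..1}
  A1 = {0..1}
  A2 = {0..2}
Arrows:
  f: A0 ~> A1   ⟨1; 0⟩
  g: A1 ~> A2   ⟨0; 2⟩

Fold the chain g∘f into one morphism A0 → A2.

Answer: ⟨2; 0⟩

Derivation:
  0 f~>1 g~>2
  1 f~>0 g~>0
result: ⟨2; 0⟩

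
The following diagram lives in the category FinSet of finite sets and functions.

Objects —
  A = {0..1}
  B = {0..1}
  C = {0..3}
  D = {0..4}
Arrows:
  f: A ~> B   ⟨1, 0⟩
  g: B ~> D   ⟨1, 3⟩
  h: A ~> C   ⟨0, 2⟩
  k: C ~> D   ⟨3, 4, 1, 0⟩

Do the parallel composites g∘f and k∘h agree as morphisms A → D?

Answer: COMMUTES

Work:
1) trace f;g:
  0 f~>1 g~>3
  1 f~>0 g~>1
  composite₁ = ⟨3, 1⟩
2) trace h;k:
  0 h~>0 k~>3
  1 h~>2 k~>1
  composite₂ = ⟨3, 1⟩
Equal? YES — commutes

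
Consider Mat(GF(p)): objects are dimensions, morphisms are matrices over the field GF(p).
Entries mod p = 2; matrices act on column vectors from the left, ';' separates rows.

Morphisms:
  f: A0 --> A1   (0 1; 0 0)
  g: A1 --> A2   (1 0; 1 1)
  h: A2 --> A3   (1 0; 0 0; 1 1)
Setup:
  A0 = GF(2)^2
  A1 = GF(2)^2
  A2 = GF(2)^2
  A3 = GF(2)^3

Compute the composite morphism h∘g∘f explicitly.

  e0=[1,0] f-->[0,0] g-->[0,0] h-->[0,0,0]
  e1=[0,1] f-->[1,0] g-->[1,1] h-->[1,0,0]
result: (0 1; 0 0; 0 0)

Answer: (0 1; 0 0; 0 0)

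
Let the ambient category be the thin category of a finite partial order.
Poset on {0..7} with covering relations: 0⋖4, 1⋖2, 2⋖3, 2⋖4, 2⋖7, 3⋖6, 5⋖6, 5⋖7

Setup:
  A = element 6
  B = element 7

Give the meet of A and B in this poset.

{x : x⊑A ∧ x⊑B} = {1,2,5}  (A=6, B=7)
  maximal lower bounds 2 and 5 are incomparable: neither 2⊑5 nor 5⊑2
→ no greatest lower bound exists

Answer: NO MEET EXISTS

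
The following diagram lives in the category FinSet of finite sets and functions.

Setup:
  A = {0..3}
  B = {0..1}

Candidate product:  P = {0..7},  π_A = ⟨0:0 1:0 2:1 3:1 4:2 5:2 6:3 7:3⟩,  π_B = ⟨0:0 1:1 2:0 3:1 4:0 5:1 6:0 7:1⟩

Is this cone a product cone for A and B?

Answer: VALID PRODUCT

Derivation:
|A|·|B| = 4·2 = 8;  |P| = 8
Check the pairing map k ↦ (π_A(k), π_B(k)):
  0 : (0,0)
  1 : (0,1)
  2 : (1,0)
  3 : (1,1)
  4 : (2,0)
  5 : (2,1)
  6 : (3,0)
  7 : (3,1)
distinct pairs in image: 8 / 8 needed
  → bijection onto A×B; projections well-typed.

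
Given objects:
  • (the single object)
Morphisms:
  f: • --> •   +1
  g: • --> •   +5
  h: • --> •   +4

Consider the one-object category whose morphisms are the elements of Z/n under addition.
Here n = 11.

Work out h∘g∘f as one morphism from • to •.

Answer: +10

Derivation:
  0 +1≡1 +5≡6 +4≡10  (mod 11)
⟦path⟧: +10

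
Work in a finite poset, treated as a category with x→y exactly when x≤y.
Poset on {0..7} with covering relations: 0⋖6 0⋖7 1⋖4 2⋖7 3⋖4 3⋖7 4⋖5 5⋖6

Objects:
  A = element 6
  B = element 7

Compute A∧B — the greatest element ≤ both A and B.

Answer: NO MEET EXISTS

Work:
{x : x<=A ∧ x<=B} = {0,3}  (A=6, B=7)
  maximal lower bounds 0 and 3 are incomparable: neither 0<=3 nor 3<=0
→ no greatest lower bound exists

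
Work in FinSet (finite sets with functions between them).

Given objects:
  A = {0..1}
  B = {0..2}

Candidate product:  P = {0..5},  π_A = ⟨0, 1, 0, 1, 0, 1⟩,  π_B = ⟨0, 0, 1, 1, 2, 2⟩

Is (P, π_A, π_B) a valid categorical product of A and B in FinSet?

Answer: VALID PRODUCT

Derivation:
|A|·|B| = 2·3 = 6;  |P| = 6
Check the pairing map k ↦ (π_A(k), π_B(k)):
  0 -> (0,0)
  1 -> (1,0)
  2 -> (0,1)
  3 -> (1,1)
  4 -> (0,2)
  5 -> (1,2)
distinct pairs in image: 6 / 6 needed
  → bijection onto A×B; projections well-typed.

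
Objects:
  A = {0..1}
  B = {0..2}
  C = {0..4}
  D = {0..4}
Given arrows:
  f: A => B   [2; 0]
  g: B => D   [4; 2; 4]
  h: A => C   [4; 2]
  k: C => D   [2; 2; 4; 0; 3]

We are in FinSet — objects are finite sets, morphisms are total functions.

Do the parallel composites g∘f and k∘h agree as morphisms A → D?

Path 1 = f;g:
  0 f=>2 g=>4
  1 f=>0 g=>4
  ⟦path⟧₁ = [4; 4]
Path 2 = h;k:
  0 h=>4 k=>3
  1 h=>2 k=>4
  ⟦path⟧₂ = [3; 4]
Equal? NO — does not commute

Answer: DOES NOT COMMUTE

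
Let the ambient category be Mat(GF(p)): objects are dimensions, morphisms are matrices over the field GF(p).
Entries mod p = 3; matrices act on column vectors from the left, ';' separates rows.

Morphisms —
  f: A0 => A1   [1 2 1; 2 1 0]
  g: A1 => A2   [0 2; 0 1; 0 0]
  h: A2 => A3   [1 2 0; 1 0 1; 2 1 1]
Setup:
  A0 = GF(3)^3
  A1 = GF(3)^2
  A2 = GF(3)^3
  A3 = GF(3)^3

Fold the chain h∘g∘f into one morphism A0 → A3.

Answer: [2 1 0; 1 2 0; 1 2 0]

Trace:
  e0=(1,0,0) f=>(1,2) g=>(1,2,0) h=>(2,1,1)
  e1=(0,1,0) f=>(2,1) g=>(2,1,0) h=>(1,2,2)
  e2=(0,0,1) f=>(1,0) g=>(0,0,0) h=>(0,0,0)
composite: [2 1 0; 1 2 0; 1 2 0]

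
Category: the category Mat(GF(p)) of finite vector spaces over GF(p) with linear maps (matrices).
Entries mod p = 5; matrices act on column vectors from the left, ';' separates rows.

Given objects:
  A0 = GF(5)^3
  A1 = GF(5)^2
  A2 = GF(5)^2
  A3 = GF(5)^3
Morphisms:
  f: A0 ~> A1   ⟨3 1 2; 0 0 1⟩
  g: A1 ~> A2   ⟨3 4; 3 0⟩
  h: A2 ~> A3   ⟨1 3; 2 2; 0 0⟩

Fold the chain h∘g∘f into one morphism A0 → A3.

  e0=(1,0,0) f~>(3,0) g~>(4,4) h~>(1,1,0)
  e1=(0,1,0) f~>(1,0) g~>(3,3) h~>(2,2,0)
  e2=(0,0,1) f~>(2,1) g~>(0,1) h~>(3,2,0)
⟦path⟧: ⟨1 2 3; 1 2 2; 0 0 0⟩

Answer: ⟨1 2 3; 1 2 2; 0 0 0⟩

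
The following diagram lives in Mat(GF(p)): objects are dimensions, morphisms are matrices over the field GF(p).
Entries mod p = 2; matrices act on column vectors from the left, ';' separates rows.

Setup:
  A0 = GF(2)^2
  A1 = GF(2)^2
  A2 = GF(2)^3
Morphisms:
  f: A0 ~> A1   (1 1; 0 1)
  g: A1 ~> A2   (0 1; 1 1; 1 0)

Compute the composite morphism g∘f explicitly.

  e0=(1,0) f~>(1,0) g~>(0,1,1)
  e1=(0,1) f~>(1,1) g~>(1,0,1)
⟦path⟧: (0 1; 1 0; 1 1)

Answer: (0 1; 1 0; 1 1)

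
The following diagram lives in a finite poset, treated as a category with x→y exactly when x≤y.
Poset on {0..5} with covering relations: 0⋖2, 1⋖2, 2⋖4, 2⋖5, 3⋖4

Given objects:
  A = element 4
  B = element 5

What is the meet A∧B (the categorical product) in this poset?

Answer: A∧B = 2

Trace:
{x : x<=A ∧ x<=B} = {0,1,2}  (A=4, B=5)
  0 <= 2
  1 <= 2
  2 <= 2
glb = 2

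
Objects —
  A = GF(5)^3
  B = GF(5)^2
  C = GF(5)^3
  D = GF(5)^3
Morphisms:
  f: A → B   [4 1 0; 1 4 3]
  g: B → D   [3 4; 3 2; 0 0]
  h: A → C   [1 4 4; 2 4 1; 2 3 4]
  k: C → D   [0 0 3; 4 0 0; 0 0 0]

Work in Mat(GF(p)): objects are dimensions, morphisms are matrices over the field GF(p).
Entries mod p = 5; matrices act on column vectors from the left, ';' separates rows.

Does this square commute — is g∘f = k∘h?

Path 1 = f;g:
  e0=(1,0,0) f→(4,1) g→(1,4,0)
  e1=(0,1,0) f→(1,4) g→(4,1,0)
  e2=(0,0,1) f→(0,3) g→(2,1,0)
  ⟦path⟧₁ = [1 4 2; 4 1 1; 0 0 0]
Path 2 = h;k:
  e0=(1,0,0) h→(1,2,2) k→(1,4,0)
  e1=(0,1,0) h→(4,4,3) k→(4,1,0)
  e2=(0,0,1) h→(4,1,4) k→(2,1,0)
  ⟦path⟧₂ = [1 4 2; 4 1 1; 0 0 0]
Equal? YES — commutes

Answer: COMMUTES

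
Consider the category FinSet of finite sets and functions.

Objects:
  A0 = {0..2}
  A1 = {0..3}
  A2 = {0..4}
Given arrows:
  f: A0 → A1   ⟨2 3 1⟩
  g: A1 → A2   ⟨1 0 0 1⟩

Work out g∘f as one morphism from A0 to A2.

  0 f→2 g→0
  1 f→3 g→1
  2 f→1 g→0
⟦path⟧: ⟨0 1 0⟩

Answer: ⟨0 1 0⟩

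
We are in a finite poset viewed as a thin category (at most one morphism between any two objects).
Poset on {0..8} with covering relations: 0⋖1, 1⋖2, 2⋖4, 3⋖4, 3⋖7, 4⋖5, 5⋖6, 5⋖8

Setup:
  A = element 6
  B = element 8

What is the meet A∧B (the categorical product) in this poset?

{x : x<=A ∧ x<=B} = {0,1,2,3,4,5}  (A=6, B=8)
  0 <= 5
  1 <= 5
  2 <= 5
  3 <= 5
  4 <= 5
  5 <= 5
glb = 5

Answer: A∧B = 5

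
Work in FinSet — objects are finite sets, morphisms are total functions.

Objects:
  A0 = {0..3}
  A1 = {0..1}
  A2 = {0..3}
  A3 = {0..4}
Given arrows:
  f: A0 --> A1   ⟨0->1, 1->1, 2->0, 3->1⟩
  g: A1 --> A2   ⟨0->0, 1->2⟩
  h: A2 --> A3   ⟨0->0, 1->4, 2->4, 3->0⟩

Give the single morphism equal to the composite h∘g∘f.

Answer: ⟨0->4, 1->4, 2->0, 3->4⟩

Derivation:
  0 f-->1 g-->2 h-->4
  1 f-->1 g-->2 h-->4
  2 f-->0 g-->0 h-->0
  3 f-->1 g-->2 h-->4
result: ⟨0->4, 1->4, 2->0, 3->4⟩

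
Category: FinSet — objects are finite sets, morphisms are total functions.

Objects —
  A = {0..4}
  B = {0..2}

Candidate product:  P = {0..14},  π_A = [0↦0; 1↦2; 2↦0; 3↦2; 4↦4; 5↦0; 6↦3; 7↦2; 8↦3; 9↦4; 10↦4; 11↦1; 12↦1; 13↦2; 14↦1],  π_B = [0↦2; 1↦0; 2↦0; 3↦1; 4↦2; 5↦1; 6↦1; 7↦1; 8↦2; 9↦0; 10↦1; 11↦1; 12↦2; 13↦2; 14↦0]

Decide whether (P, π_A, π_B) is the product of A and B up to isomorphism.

|A|·|B| = 5·3 = 15;  |P| = 15
Check the pairing map k ↦ (π_A(k), π_B(k)):
  0 ↦ (0,2)
  1 ↦ (2,0)
  2 ↦ (0,0)
  3 ↦ (2,1)
  4 ↦ (4,2)
  5 ↦ (0,1)
  6 ↦ (3,1)
  7 ↦ (2,1)  ✗ repeats pair of k=3
  8 ↦ (3,2)
  9 ↦ (4,0)
  10 ↦ (4,1)
  11 ↦ (1,1)
  12 ↦ (1,2)
  13 ↦ (2,2)
  14 ↦ (1,0)
distinct pairs in image: 14 / 15 needed
  → (2,1) hit at k=3 and k=7

Answer: NOT A VALID PRODUCT — duplicate pair at indices 3,7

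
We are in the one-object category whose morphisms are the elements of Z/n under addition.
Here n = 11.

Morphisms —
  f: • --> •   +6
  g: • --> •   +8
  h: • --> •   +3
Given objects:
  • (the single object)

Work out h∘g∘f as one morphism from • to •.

  0 +6≡6 +8≡3 +3≡6  (mod 11)
composite: +6

Answer: +6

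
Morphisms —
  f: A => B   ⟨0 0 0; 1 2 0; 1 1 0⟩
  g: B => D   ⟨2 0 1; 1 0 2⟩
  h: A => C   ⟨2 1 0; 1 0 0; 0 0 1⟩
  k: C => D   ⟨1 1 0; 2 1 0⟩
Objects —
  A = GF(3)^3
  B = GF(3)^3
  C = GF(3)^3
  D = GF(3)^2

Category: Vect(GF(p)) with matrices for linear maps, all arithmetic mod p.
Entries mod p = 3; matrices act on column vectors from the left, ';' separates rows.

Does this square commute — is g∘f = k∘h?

Answer: DOES NOT COMMUTE

Work:
Path 1 = f;g:
  e0=(1,0,0) f=>(0,1,1) g=>(1,2)
  e1=(0,1,0) f=>(0,2,1) g=>(1,2)
  e2=(0,0,1) f=>(0,0,0) g=>(0,0)
  ⟦path⟧₁ = ⟨1 1 0; 2 2 0⟩
Path 2 = h;k:
  e0=(1,0,0) h=>(2,1,0) k=>(0,2)
  e1=(0,1,0) h=>(1,0,0) k=>(1,2)
  e2=(0,0,1) h=>(0,0,1) k=>(0,0)
  ⟦path⟧₂ = ⟨0 1 0; 2 2 0⟩
Equal? distinct morphisms ✗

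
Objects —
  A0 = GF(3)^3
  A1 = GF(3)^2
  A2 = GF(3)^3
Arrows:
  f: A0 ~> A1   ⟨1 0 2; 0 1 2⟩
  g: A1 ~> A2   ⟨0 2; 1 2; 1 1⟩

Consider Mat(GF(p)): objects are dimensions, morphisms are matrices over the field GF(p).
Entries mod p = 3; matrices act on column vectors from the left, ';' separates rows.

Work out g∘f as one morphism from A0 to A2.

Answer: ⟨0 2 1; 1 2 0; 1 1 1⟩

Work:
  e0=[1,0,0] f~>[1,0] g~>[0,1,1]
  e1=[0,1,0] f~>[0,1] g~>[2,2,1]
  e2=[0,0,1] f~>[2,2] g~>[1,0,1]
result: ⟨0 2 1; 1 2 0; 1 1 1⟩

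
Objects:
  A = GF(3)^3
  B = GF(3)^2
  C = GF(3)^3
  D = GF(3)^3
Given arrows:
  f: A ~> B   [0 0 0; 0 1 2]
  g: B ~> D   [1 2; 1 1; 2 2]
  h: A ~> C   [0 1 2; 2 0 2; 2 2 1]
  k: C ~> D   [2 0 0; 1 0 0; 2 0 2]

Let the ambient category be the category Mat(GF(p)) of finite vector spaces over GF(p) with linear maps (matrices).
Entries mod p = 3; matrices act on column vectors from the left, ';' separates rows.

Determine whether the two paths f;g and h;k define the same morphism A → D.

1) trace f;g:
  e0=[1,0,0] f~>[0,0] g~>[0,0,0]
  e1=[0,1,0] f~>[0,1] g~>[2,1,2]
  e2=[0,0,1] f~>[0,2] g~>[1,2,1]
  ⟦path⟧₁ = [0 2 1; 0 1 2; 0 2 1]
2) trace h;k:
  e0=[1,0,0] h~>[0,2,2] k~>[0,0,1]
  e1=[0,1,0] h~>[1,0,2] k~>[2,1,0]
  e2=[0,0,1] h~>[2,2,1] k~>[1,2,0]
  ⟦path⟧₂ = [0 2 1; 0 1 2; 1 0 0]
Equal? distinct morphisms ✗

Answer: DOES NOT COMMUTE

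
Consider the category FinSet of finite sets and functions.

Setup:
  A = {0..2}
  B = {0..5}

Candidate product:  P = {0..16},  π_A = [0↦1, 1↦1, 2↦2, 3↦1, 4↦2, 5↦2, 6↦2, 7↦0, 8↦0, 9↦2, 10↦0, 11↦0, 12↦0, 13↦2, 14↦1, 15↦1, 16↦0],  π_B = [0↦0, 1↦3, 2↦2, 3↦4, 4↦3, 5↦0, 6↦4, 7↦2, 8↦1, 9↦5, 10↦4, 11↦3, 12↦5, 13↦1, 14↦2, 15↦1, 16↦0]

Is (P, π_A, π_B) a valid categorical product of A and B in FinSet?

Answer: NOT A VALID PRODUCT — |P|=17 ≠ |A|·|B|=18

Work:
|A|·|B| = 3·6 = 18;  |P| = 17
  → cardinalities differ; no bijection possible.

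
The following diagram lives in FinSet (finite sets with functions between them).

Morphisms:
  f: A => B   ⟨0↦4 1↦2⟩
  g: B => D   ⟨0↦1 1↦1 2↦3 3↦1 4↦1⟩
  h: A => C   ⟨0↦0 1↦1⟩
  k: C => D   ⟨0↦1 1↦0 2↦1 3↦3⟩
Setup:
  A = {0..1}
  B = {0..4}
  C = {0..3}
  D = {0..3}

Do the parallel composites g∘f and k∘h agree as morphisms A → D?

Answer: DOES NOT COMMUTE

Trace:
Path 1 = f;g:
  0 f=>4 g=>1
  1 f=>2 g=>3
  ⟦path⟧₁ = ⟨0↦1 1↦3⟩
Path 2 = h;k:
  0 h=>0 k=>1
  1 h=>1 k=>0
  ⟦path⟧₂ = ⟨0↦1 1↦0⟩
Equal? NO — does not commute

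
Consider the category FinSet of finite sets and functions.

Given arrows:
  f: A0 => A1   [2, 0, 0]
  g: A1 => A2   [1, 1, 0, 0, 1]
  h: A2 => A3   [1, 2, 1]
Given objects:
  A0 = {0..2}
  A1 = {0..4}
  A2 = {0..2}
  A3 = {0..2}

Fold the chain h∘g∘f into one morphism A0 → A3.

Answer: [1, 2, 2]

Work:
  0 f=>2 g=>0 h=>1
  1 f=>0 g=>1 h=>2
  2 f=>0 g=>1 h=>2
result: [1, 2, 2]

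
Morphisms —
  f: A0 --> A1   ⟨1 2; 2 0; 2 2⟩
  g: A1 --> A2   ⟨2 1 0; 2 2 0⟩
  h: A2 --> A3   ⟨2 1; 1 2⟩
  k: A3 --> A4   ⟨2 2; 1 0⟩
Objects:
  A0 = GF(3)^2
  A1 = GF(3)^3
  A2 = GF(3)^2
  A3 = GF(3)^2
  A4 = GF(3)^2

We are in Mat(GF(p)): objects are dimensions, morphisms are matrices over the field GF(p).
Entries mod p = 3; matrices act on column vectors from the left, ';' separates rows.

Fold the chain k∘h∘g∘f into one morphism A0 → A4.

  e0=[1,0] f-->[1,2,2] g-->[1,0] h-->[2,1] k-->[0,2]
  e1=[0,1] f-->[2,0,2] g-->[1,1] h-->[0,0] k-->[0,0]
⟦path⟧: ⟨0 0; 2 0⟩

Answer: ⟨0 0; 2 0⟩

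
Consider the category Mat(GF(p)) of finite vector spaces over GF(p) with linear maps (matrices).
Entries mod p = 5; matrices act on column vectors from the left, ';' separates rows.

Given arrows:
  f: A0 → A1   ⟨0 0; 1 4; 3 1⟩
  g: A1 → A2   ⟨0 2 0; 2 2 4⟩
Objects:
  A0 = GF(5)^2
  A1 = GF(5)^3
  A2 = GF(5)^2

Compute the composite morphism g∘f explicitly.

  e0=[1,0] f→[0,1,3] g→[2,4]
  e1=[0,1] f→[0,4,1] g→[3,2]
result: ⟨2 3; 4 2⟩

Answer: ⟨2 3; 4 2⟩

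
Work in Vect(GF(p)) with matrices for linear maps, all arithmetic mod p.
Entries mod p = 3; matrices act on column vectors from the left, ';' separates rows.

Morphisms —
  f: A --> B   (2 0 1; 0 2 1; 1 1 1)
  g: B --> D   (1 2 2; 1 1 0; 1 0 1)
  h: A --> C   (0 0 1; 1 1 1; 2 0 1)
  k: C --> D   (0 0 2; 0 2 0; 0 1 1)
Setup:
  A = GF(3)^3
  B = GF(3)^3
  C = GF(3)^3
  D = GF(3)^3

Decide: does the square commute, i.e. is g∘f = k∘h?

Along f;g (path 1):
  e0=(1,0,0) f-->(2,0,1) g-->(1,2,0)
  e1=(0,1,0) f-->(0,2,1) g-->(0,2,1)
  e2=(0,0,1) f-->(1,1,1) g-->(2,2,2)
  composite₁ = (1 0 2; 2 2 2; 0 1 2)
Along h;k (path 2):
  e0=(1,0,0) h-->(0,1,2) k-->(1,2,0)
  e1=(0,1,0) h-->(0,1,0) k-->(0,2,1)
  e2=(0,0,1) h-->(1,1,1) k-->(2,2,2)
  composite₂ = (1 0 2; 2 2 2; 0 1 2)
Equal? equal; square commutes

Answer: COMMUTES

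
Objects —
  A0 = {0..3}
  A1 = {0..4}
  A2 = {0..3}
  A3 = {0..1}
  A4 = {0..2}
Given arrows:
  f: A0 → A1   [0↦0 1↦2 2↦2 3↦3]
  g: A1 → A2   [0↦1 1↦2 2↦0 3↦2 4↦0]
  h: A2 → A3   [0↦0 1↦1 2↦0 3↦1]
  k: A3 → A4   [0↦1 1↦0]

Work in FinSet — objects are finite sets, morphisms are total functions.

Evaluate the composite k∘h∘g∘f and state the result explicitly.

  0 f→0 g→1 h→1 k→0
  1 f→2 g→0 h→0 k→1
  2 f→2 g→0 h→0 k→1
  3 f→3 g→2 h→0 k→1
result: [0↦0 1↦1 2↦1 3↦1]

Answer: [0↦0 1↦1 2↦1 3↦1]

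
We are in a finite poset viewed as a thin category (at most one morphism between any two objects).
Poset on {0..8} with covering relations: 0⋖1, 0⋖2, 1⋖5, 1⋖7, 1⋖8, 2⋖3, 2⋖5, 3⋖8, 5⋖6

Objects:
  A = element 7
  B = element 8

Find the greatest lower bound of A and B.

Answer: A∧B = 1

Work:
Lower bounds of A=7 and B=8: {0,1}
  0 <= 1
  1 <= 1
glb = 1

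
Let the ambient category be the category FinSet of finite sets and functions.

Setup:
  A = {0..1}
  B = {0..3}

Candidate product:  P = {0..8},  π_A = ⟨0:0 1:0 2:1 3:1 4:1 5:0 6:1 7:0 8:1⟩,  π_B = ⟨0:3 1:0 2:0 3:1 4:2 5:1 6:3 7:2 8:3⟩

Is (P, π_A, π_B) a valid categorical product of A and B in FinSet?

|A|·|B| = 2·4 = 8;  |P| = 9
  → cardinalities differ; no bijection possible.

Answer: NOT A VALID PRODUCT — |P|=9 ≠ |A|·|B|=8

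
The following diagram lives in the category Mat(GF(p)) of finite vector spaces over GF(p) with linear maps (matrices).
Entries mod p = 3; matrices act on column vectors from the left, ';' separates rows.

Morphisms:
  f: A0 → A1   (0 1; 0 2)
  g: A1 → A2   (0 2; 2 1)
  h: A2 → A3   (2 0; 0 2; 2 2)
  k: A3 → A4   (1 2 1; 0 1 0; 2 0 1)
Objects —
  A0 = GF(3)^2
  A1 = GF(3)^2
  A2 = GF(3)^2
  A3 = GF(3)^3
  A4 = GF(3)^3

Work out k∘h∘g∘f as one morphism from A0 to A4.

Answer: (0 1; 0 2; 0 2)

Derivation:
  e0=(1,0) f→(0,0) g→(0,0) h→(0,0,0) k→(0,0,0)
  e1=(0,1) f→(1,2) g→(1,1) h→(2,2,1) k→(1,2,2)
result: (0 1; 0 2; 0 2)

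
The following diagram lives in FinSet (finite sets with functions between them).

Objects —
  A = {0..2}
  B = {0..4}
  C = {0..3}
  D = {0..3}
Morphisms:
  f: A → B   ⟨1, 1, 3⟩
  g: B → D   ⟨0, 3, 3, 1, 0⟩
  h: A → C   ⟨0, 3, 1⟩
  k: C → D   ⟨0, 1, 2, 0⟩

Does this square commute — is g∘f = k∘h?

1) trace f;g:
  0 f→1 g→3
  1 f→1 g→3
  2 f→3 g→1
  result₁ = ⟨3, 3, 1⟩
2) trace h;k:
  0 h→0 k→0
  1 h→3 k→0
  2 h→1 k→1
  result₂ = ⟨0, 0, 1⟩
Equal? NO — does not commute

Answer: DOES NOT COMMUTE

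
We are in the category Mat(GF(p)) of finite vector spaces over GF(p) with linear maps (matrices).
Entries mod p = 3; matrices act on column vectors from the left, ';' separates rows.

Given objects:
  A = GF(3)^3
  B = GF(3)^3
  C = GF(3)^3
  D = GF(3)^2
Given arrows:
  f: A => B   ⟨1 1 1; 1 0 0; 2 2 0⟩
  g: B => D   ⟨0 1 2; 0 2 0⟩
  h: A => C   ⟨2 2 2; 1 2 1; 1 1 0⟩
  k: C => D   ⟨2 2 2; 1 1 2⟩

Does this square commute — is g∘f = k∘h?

Path 1 = f;g:
  e0=(1,0,0) f=>(1,1,2) g=>(2,2)
  e1=(0,1,0) f=>(1,0,2) g=>(1,0)
  e2=(0,0,1) f=>(1,0,0) g=>(0,0)
  result₁ = ⟨2 1 0; 2 0 0⟩
Path 2 = h;k:
  e0=(1,0,0) h=>(2,1,1) k=>(2,2)
  e1=(0,1,0) h=>(2,2,1) k=>(1,0)
  e2=(0,0,1) h=>(2,1,0) k=>(0,0)
  result₂ = ⟨2 1 0; 2 0 0⟩
Equal? same morphism ✓

Answer: COMMUTES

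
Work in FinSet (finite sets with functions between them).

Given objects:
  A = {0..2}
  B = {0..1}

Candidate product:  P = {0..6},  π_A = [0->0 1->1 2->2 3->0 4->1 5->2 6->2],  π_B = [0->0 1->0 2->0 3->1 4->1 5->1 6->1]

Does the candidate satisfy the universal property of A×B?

Answer: NOT A VALID PRODUCT — |P|=7 ≠ |A|·|B|=6

Derivation:
|A|·|B| = 3·2 = 6;  |P| = 7
  → cardinalities differ; no bijection possible.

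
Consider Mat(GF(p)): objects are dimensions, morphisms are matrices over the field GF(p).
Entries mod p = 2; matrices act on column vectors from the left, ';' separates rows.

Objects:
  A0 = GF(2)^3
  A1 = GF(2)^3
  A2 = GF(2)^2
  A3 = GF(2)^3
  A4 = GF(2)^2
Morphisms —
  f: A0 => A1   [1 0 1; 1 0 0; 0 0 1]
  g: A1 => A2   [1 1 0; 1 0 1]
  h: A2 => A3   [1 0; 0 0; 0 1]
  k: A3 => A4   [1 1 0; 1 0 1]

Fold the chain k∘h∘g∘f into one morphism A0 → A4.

Answer: [0 0 1; 1 0 1]

Derivation:
  e0=⟨1,0,0⟩ f=>⟨1,1,0⟩ g=>⟨0,1⟩ h=>⟨0,0,1⟩ k=>⟨0,1⟩
  e1=⟨0,1,0⟩ f=>⟨0,0,0⟩ g=>⟨0,0⟩ h=>⟨0,0,0⟩ k=>⟨0,0⟩
  e2=⟨0,0,1⟩ f=>⟨1,0,1⟩ g=>⟨1,0⟩ h=>⟨1,0,0⟩ k=>⟨1,1⟩
composite: [0 0 1; 1 0 1]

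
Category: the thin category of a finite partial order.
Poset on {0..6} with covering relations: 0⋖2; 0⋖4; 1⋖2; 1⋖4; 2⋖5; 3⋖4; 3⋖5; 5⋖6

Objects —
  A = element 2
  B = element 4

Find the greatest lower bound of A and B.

Answer: NO MEET EXISTS

Trace:
Common predecessors of 2,4: {0,1}
  maximal lower bounds 0 and 1 are incomparable: neither 0≤1 nor 1≤0
→ no greatest lower bound exists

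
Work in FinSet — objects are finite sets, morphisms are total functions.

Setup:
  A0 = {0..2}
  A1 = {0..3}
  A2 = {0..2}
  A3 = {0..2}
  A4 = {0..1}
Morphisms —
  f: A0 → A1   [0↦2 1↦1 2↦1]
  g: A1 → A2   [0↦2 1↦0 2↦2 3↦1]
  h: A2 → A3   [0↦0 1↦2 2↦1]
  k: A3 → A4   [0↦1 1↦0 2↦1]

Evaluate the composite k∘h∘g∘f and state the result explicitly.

  0 f→2 g→2 h→1 k→0
  1 f→1 g→0 h→0 k→1
  2 f→1 g→0 h→0 k→1
result: [0↦0 1↦1 2↦1]

Answer: [0↦0 1↦1 2↦1]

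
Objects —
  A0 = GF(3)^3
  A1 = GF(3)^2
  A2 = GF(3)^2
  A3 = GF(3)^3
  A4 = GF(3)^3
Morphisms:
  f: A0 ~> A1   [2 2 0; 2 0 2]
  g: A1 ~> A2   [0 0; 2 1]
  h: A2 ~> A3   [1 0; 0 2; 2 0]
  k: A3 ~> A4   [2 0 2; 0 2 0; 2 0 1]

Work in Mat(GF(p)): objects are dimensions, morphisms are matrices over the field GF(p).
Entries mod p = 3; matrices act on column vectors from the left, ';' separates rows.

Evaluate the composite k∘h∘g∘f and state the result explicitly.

  e0=⟨1,0,0⟩ f~>⟨2,2⟩ g~>⟨0,0⟩ h~>⟨0,0,0⟩ k~>⟨0,0,0⟩
  e1=⟨0,1,0⟩ f~>⟨2,0⟩ g~>⟨0,1⟩ h~>⟨0,2,0⟩ k~>⟨0,1,0⟩
  e2=⟨0,0,1⟩ f~>⟨0,2⟩ g~>⟨0,2⟩ h~>⟨0,1,0⟩ k~>⟨0,2,0⟩
⟦path⟧: [0 0 0; 0 1 2; 0 0 0]

Answer: [0 0 0; 0 1 2; 0 0 0]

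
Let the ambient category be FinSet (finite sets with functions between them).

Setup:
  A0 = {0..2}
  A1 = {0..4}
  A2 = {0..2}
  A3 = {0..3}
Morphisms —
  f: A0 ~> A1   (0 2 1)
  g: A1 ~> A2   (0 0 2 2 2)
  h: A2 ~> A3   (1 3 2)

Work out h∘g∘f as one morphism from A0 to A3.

  0 f~>0 g~>0 h~>1
  1 f~>2 g~>2 h~>2
  2 f~>1 g~>0 h~>1
result: (1 2 1)

Answer: (1 2 1)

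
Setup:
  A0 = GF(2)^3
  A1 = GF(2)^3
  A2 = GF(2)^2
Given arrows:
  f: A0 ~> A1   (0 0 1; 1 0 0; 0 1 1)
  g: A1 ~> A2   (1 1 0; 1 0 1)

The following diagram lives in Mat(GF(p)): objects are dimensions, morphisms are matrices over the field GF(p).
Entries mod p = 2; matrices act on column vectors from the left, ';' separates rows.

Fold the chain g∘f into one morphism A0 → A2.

  e0=(1,0,0) f~>(0,1,0) g~>(1,0)
  e1=(0,1,0) f~>(0,0,1) g~>(0,1)
  e2=(0,0,1) f~>(1,0,1) g~>(1,0)
⟦path⟧: (1 0 1; 0 1 0)

Answer: (1 0 1; 0 1 0)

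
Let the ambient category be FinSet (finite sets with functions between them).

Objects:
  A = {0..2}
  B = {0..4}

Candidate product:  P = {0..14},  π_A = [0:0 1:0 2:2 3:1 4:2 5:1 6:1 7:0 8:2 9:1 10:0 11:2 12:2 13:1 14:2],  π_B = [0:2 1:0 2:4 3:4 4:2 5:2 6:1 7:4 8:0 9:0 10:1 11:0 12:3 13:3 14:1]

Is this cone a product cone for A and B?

|A|·|B| = 3·5 = 15;  |P| = 15
Check the pairing map k ↦ (π_A(k), π_B(k)):
  0 : (0,2)
  1 : (0,0)
  2 : (2,4)
  3 : (1,4)
  4 : (2,2)
  5 : (1,2)
  6 : (1,1)
  7 : (0,4)
  8 : (2,0)
  9 : (1,0)
  10 : (0,1)
  11 : (2,0)  ✗ repeats pair of k=8
  12 : (2,3)
  13 : (1,3)
  14 : (2,1)
distinct pairs in image: 14 / 15 needed
  → (2,0) hit at k=8 and k=11

Answer: NOT A VALID PRODUCT — duplicate pair at indices 11,8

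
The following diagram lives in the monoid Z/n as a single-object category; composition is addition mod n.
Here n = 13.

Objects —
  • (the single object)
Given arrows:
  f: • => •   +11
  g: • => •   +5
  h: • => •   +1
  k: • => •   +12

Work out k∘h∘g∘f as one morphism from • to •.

Answer: +3

Trace:
  0 +11≡11 +5≡3 +1≡4 +12≡3  (mod 13)
composite: +3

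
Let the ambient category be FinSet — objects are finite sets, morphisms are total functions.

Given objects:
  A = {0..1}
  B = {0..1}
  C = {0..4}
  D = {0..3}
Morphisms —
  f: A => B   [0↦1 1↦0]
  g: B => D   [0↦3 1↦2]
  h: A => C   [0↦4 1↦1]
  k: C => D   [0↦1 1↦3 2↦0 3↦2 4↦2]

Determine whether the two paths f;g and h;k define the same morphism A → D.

Along f;g (path 1):
  0 f=>1 g=>2
  1 f=>0 g=>3
  composite₁ = [0↦2 1↦3]
Along h;k (path 2):
  0 h=>4 k=>2
  1 h=>1 k=>3
  composite₂ = [0↦2 1↦3]
Equal? same morphism ✓

Answer: COMMUTES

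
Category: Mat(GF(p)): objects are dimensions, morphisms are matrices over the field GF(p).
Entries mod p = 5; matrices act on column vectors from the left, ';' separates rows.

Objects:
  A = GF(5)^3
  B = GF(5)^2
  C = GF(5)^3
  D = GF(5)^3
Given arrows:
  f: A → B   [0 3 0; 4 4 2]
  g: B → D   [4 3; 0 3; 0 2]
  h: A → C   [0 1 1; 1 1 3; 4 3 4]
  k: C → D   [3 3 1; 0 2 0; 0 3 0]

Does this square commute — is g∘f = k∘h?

Path 1 = f;g:
  e0=(1,0,0) f→(0,4) g→(2,2,3)
  e1=(0,1,0) f→(3,4) g→(4,2,3)
  e2=(0,0,1) f→(0,2) g→(1,1,4)
  composite₁ = [2 4 1; 2 2 1; 3 3 4]
Path 2 = h;k:
  e0=(1,0,0) h→(0,1,4) k→(2,2,3)
  e1=(0,1,0) h→(1,1,3) k→(4,2,3)
  e2=(0,0,1) h→(1,3,4) k→(1,1,4)
  composite₂ = [2 4 1; 2 2 1; 3 3 4]
Equal? YES — commutes

Answer: COMMUTES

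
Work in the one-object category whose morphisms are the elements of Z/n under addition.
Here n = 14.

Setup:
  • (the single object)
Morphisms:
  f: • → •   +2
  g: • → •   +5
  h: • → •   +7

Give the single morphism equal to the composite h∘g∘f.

Answer: +0

Work:
  0 +2≡2 +5≡7 +7≡0  (mod 14)
result: +0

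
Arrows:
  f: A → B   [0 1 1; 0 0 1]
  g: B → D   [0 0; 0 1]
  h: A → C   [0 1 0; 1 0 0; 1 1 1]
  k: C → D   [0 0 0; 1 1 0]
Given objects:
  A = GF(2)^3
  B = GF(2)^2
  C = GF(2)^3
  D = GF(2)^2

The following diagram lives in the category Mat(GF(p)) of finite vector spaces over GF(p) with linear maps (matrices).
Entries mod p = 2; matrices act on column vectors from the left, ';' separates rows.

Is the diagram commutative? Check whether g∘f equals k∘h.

Answer: DOES NOT COMMUTE

Work:
Path 1 = f;g:
  e0=⟨1,0,0⟩ f→⟨0,0⟩ g→⟨0,0⟩
  e1=⟨0,1,0⟩ f→⟨1,0⟩ g→⟨0,0⟩
  e2=⟨0,0,1⟩ f→⟨1,1⟩ g→⟨0,1⟩
  result₁ = [0 0 0; 0 0 1]
Path 2 = h;k:
  e0=⟨1,0,0⟩ h→⟨0,1,1⟩ k→⟨0,1⟩
  e1=⟨0,1,0⟩ h→⟨1,0,1⟩ k→⟨0,1⟩
  e2=⟨0,0,1⟩ h→⟨0,0,1⟩ k→⟨0,0⟩
  result₂ = [0 0 0; 1 1 0]
Equal? differ; not commutative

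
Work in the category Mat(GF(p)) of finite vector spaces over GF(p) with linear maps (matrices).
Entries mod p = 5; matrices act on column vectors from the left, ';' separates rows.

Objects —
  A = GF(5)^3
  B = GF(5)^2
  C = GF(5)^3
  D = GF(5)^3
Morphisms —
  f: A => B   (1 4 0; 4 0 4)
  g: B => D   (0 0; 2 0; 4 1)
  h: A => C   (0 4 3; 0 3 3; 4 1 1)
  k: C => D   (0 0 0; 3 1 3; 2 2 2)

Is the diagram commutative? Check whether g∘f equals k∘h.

Along f;g (path 1):
  e0=⟨1,0,0⟩ f=>⟨1,4⟩ g=>⟨0,2,3⟩
  e1=⟨0,1,0⟩ f=>⟨4,0⟩ g=>⟨0,3,1⟩
  e2=⟨0,0,1⟩ f=>⟨0,4⟩ g=>⟨0,0,4⟩
  ⟦path⟧₁ = (0 0 0; 2 3 0; 3 1 4)
Along h;k (path 2):
  e0=⟨1,0,0⟩ h=>⟨0,0,4⟩ k=>⟨0,2,3⟩
  e1=⟨0,1,0⟩ h=>⟨4,3,1⟩ k=>⟨0,3,1⟩
  e2=⟨0,0,1⟩ h=>⟨3,3,1⟩ k=>⟨0,0,4⟩
  ⟦path⟧₂ = (0 0 0; 2 3 0; 3 1 4)
Equal? same morphism ✓

Answer: COMMUTES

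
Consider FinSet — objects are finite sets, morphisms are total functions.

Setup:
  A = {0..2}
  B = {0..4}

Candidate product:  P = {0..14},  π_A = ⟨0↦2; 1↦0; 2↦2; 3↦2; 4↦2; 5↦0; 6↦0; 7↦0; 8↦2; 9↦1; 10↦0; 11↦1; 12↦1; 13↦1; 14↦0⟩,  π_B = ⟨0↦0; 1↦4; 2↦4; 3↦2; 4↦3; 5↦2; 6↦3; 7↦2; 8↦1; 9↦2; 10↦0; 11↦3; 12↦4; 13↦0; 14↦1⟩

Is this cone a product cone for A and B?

Answer: NOT A VALID PRODUCT — duplicate pair at indices 5,7

Trace:
|A|·|B| = 3·5 = 15;  |P| = 15
Check the pairing map k ↦ (π_A(k), π_B(k)):
  0 ↦ (2,0)
  1 ↦ (0,4)
  2 ↦ (2,4)
  3 ↦ (2,2)
  4 ↦ (2,3)
  5 ↦ (0,2)
  6 ↦ (0,3)
  7 ↦ (0,2)  ✗ repeats pair of k=5
  8 ↦ (2,1)
  9 ↦ (1,2)
  10 ↦ (0,0)
  11 ↦ (1,3)
  12 ↦ (1,4)
  13 ↦ (1,0)
  14 ↦ (0,1)
distinct pairs in image: 14 / 15 needed
  → (0,2) hit at k=5 and k=7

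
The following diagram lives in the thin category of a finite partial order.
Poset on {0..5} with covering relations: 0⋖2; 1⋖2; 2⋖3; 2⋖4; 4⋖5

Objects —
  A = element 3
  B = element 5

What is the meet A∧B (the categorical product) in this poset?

Answer: A∧B = 2

Trace:
{x : x≤A ∧ x≤B} = {0,1,2}  (A=3, B=5)
  0 ≤ 2
  1 ≤ 2
  2 ≤ 2
glb = 2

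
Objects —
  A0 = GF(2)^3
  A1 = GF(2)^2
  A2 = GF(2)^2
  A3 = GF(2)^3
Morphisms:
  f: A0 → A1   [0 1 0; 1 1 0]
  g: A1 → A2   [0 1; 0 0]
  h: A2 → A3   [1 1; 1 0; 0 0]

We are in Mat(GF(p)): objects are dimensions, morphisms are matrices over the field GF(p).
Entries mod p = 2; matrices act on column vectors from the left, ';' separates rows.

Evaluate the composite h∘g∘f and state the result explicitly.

Answer: [1 1 0; 1 1 0; 0 0 0]

Derivation:
  e0=[1,0,0] f→[0,1] g→[1,0] h→[1,1,0]
  e1=[0,1,0] f→[1,1] g→[1,0] h→[1,1,0]
  e2=[0,0,1] f→[0,0] g→[0,0] h→[0,0,0]
result: [1 1 0; 1 1 0; 0 0 0]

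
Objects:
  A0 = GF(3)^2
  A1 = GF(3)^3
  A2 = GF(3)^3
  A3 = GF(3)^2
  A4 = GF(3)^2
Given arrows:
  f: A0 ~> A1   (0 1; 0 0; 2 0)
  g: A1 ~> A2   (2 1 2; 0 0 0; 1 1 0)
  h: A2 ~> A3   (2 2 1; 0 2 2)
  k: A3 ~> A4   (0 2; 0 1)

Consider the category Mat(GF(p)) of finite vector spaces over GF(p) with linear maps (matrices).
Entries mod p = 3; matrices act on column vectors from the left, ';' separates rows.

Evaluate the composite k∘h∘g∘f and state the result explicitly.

Answer: (0 1; 0 2)

Trace:
  e0=[1,0] f~>[0,0,2] g~>[1,0,0] h~>[2,0] k~>[0,0]
  e1=[0,1] f~>[1,0,0] g~>[2,0,1] h~>[2,2] k~>[1,2]
⟦path⟧: (0 1; 0 2)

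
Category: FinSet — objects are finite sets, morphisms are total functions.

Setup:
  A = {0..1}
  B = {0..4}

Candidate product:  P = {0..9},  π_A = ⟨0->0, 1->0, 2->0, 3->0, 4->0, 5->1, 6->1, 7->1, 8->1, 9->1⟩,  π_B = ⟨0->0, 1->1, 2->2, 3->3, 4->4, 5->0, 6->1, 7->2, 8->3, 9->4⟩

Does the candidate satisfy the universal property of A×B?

Answer: VALID PRODUCT

Trace:
|A|·|B| = 2·5 = 10;  |P| = 10
Check the pairing map k ↦ (π_A(k), π_B(k)):
  0 -> (0,0)
  1 -> (0,1)
  2 -> (0,2)
  3 -> (0,3)
  4 -> (0,4)
  5 -> (1,0)
  6 -> (1,1)
  7 -> (1,2)
  8 -> (1,3)
  9 -> (1,4)
distinct pairs in image: 10 / 10 needed
  → bijection onto A×B; projections well-typed.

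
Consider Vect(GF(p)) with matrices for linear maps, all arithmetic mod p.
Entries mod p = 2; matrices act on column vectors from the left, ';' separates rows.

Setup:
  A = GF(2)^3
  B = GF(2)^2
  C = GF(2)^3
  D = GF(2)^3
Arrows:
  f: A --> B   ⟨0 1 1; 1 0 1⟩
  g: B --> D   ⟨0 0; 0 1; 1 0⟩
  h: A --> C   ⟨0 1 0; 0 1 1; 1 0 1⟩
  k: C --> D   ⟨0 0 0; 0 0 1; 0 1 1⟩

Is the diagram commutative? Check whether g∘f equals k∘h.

Path 1 = f;g:
  e0=[1,0,0] f-->[0,1] g-->[0,1,0]
  e1=[0,1,0] f-->[1,0] g-->[0,0,1]
  e2=[0,0,1] f-->[1,1] g-->[0,1,1]
  result₁ = ⟨0 0 0; 1 0 1; 0 1 1⟩
Path 2 = h;k:
  e0=[1,0,0] h-->[0,0,1] k-->[0,1,1]
  e1=[0,1,0] h-->[1,1,0] k-->[0,0,1]
  e2=[0,0,1] h-->[0,1,1] k-->[0,1,0]
  result₂ = ⟨0 0 0; 1 0 1; 1 1 0⟩
Equal? differ; not commutative

Answer: DOES NOT COMMUTE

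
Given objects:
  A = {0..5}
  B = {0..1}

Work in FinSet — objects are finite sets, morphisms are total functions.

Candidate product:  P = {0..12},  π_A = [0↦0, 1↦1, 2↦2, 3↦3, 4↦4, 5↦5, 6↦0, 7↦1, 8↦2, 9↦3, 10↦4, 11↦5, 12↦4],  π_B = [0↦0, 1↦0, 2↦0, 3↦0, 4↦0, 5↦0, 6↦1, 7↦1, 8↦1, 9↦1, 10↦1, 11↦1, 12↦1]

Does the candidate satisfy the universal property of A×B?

Answer: NOT A VALID PRODUCT — |P|=13 ≠ |A|·|B|=12

Derivation:
|A|·|B| = 6·2 = 12;  |P| = 13
  → cardinalities differ; no bijection possible.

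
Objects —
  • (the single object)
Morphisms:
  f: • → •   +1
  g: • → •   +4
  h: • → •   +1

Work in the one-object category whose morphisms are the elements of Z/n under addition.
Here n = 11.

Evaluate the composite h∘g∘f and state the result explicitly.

Answer: +6

Work:
  0 +1≡1 +4≡5 +1≡6  (mod 11)
result: +6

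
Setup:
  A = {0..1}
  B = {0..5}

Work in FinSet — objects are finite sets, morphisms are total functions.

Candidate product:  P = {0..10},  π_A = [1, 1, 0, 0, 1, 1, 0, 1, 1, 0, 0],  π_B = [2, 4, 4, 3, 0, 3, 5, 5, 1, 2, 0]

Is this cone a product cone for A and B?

Answer: NOT A VALID PRODUCT — |P|=11 ≠ |A|·|B|=12

Trace:
|A|·|B| = 2·6 = 12;  |P| = 11
  → cardinalities differ; no bijection possible.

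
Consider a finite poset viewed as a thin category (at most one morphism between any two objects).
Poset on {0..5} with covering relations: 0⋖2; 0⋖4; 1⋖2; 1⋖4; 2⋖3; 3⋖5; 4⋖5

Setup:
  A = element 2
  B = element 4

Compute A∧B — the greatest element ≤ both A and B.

Common predecessors of 2,4: {0,1}
  maximal lower bounds 0 and 1 are incomparable: neither 0<=1 nor 1<=0
→ no greatest lower bound exists

Answer: NO MEET EXISTS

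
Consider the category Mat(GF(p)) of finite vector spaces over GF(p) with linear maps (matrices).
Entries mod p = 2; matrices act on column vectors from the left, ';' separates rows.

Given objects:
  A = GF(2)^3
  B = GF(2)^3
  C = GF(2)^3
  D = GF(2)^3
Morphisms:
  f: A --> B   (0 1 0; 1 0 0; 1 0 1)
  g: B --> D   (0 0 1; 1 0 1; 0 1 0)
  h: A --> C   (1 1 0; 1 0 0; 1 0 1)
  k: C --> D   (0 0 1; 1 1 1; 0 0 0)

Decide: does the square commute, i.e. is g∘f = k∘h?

1) trace f;g:
  e0=(1,0,0) f-->(0,1,1) g-->(1,1,1)
  e1=(0,1,0) f-->(1,0,0) g-->(0,1,0)
  e2=(0,0,1) f-->(0,0,1) g-->(1,1,0)
  composite₁ = (1 0 1; 1 1 1; 1 0 0)
2) trace h;k:
  e0=(1,0,0) h-->(1,1,1) k-->(1,1,0)
  e1=(0,1,0) h-->(1,0,0) k-->(0,1,0)
  e2=(0,0,1) h-->(0,0,1) k-->(1,1,0)
  composite₂ = (1 0 1; 1 1 1; 0 0 0)
Equal? distinct morphisms ✗

Answer: DOES NOT COMMUTE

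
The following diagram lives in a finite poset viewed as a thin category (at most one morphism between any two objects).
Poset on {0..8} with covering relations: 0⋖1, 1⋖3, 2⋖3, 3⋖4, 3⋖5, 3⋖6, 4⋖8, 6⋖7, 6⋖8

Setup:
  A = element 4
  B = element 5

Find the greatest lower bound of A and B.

{x : x<=A ∧ x<=B} = {0,1,2,3}  (A=4, B=5)
  0 <= 3
  1 <= 3
  2 <= 3
  3 <= 3
glb = 3

Answer: A∧B = 3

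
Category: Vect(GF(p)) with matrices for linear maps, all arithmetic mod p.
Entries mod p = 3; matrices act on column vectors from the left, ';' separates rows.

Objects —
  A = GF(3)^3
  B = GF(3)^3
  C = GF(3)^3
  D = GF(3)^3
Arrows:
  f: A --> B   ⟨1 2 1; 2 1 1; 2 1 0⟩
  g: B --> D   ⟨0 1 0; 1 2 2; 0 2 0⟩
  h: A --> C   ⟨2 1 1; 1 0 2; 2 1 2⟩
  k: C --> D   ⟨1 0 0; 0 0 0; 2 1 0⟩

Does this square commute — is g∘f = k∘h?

1) trace f;g:
  e0=[1,0,0] f-->[1,2,2] g-->[2,0,1]
  e1=[0,1,0] f-->[2,1,1] g-->[1,0,2]
  e2=[0,0,1] f-->[1,1,0] g-->[1,0,2]
  composite₁ = ⟨2 1 1; 0 0 0; 1 2 2⟩
2) trace h;k:
  e0=[1,0,0] h-->[2,1,2] k-->[2,0,2]
  e1=[0,1,0] h-->[1,0,1] k-->[1,0,2]
  e2=[0,0,1] h-->[1,2,2] k-->[1,0,1]
  composite₂ = ⟨2 1 1; 0 0 0; 2 2 1⟩
Equal? differ; not commutative

Answer: DOES NOT COMMUTE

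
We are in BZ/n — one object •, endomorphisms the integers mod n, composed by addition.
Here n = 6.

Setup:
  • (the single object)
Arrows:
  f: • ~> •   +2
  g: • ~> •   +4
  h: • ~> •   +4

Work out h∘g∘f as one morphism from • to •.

  0 +2≡2 +4≡0 +4≡4  (mod 6)
result: +4

Answer: +4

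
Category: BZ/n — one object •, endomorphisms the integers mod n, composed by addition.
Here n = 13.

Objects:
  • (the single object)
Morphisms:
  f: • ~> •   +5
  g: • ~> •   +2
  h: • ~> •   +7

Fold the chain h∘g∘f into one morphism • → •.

Answer: +1

Derivation:
  0 +5≡5 +2≡7 +7≡1  (mod 13)
result: +1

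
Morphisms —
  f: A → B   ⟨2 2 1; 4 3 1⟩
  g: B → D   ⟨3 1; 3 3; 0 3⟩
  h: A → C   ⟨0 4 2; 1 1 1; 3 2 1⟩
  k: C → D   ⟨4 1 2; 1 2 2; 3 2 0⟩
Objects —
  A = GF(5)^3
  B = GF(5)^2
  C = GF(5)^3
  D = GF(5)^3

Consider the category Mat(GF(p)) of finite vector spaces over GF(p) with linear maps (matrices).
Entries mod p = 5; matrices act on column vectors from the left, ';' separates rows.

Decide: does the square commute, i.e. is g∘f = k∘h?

Answer: DOES NOT COMMUTE

Derivation:
1) trace f;g:
  e0=⟨1,0,0⟩ f→⟨2,4⟩ g→⟨0,3,2⟩
  e1=⟨0,1,0⟩ f→⟨2,3⟩ g→⟨4,0,4⟩
  e2=⟨0,0,1⟩ f→⟨1,1⟩ g→⟨4,1,3⟩
  composite₁ = ⟨0 4 4; 3 0 1; 2 4 3⟩
2) trace h;k:
  e0=⟨1,0,0⟩ h→⟨0,1,3⟩ k→⟨2,3,2⟩
  e1=⟨0,1,0⟩ h→⟨4,1,2⟩ k→⟨1,0,4⟩
  e2=⟨0,0,1⟩ h→⟨2,1,1⟩ k→⟨1,1,3⟩
  composite₂ = ⟨2 1 1; 3 0 1; 2 4 3⟩
Equal? differ; not commutative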